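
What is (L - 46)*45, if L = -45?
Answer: -4095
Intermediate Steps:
(L - 46)*45 = (-45 - 46)*45 = -91*45 = -4095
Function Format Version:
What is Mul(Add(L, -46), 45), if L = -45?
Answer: -4095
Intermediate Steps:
Mul(Add(L, -46), 45) = Mul(Add(-45, -46), 45) = Mul(-91, 45) = -4095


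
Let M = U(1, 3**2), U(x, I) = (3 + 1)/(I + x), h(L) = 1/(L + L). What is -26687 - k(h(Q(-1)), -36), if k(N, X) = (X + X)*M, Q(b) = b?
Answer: -133291/5 ≈ -26658.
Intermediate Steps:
h(L) = 1/(2*L)
U(x, I) = 4/(I + x)
M = 2/5 (M = 4/(3**2 + 1) = 4/(9 + 1) = 4/10 = 4*(1/10) = 2/5 ≈ 0.40000)
k(N, X) = 4*X/5 (k(N, X) = (X + X)*(2/5) = (2*X)*(2/5) = 4*X/5)
-26687 - k(h(Q(-1)), -36) = -26687 - 4*(-36)/5 = -26687 - 1*(-144/5) = -26687 + 144/5 = -133291/5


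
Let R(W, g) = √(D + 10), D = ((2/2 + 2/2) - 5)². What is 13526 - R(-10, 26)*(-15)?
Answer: 13526 + 15*√19 ≈ 13591.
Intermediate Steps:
D = 9 (D = ((2*(½) + 2*(½)) - 5)² = ((1 + 1) - 5)² = (2 - 5)² = (-3)² = 9)
R(W, g) = √19 (R(W, g) = √(9 + 10) = √19)
13526 - R(-10, 26)*(-15) = 13526 - √19*(-15) = 13526 - (-15)*√19 = 13526 + 15*√19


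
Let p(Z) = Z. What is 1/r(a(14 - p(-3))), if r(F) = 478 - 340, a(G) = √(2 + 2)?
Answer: 1/138 ≈ 0.0072464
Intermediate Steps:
a(G) = 2 (a(G) = √4 = 2)
r(F) = 138
1/r(a(14 - p(-3))) = 1/138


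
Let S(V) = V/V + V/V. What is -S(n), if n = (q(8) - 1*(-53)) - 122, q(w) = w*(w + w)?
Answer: -2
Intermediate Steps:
q(w) = 2*w² (q(w) = w*(2*w) = 2*w²)
n = 59 (n = (2*8² - 1*(-53)) - 122 = (2*64 + 53) - 122 = (128 + 53) - 122 = 181 - 122 = 59)
S(V) = 2 (S(V) = 1 + 1 = 2)
-S(n) = -1*2 = -2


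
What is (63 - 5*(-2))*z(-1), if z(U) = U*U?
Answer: 73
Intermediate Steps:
z(U) = U**2
(63 - 5*(-2))*z(-1) = (63 - 5*(-2))*(-1)**2 = (63 - 1*(-10))*1 = (63 + 10)*1 = 73*1 = 73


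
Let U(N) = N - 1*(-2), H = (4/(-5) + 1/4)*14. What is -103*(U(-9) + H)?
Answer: 15141/10 ≈ 1514.1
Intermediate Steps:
H = -77/10 (H = (4*(-⅕) + 1*(¼))*14 = (-⅘ + ¼)*14 = -11/20*14 = -77/10 ≈ -7.7000)
U(N) = 2 + N (U(N) = N + 2 = 2 + N)
-103*(U(-9) + H) = -103*((2 - 9) - 77/10) = -103*(-7 - 77/10) = -103*(-147/10) = 15141/10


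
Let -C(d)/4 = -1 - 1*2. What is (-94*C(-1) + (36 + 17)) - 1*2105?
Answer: -3180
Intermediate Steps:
C(d) = 12 (C(d) = -4*(-1 - 1*2) = -4*(-1 - 2) = -4*(-3) = 12)
(-94*C(-1) + (36 + 17)) - 1*2105 = (-94*12 + (36 + 17)) - 1*2105 = (-1128 + 53) - 2105 = -1075 - 2105 = -3180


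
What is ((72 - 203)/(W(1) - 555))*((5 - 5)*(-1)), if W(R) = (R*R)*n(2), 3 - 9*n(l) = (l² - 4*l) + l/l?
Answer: 0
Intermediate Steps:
n(l) = 2/9 - l²/9 + 4*l/9 (n(l) = ⅓ - ((l² - 4*l) + l/l)/9 = ⅓ - ((l² - 4*l) + 1)/9 = ⅓ - (1 + l² - 4*l)/9 = ⅓ + (-⅑ - l²/9 + 4*l/9) = 2/9 - l²/9 + 4*l/9)
W(R) = 2*R²/3 (W(R) = (R*R)*(2/9 - ⅑*2² + (4/9)*2) = R²*(2/9 - ⅑*4 + 8/9) = R²*(2/9 - 4/9 + 8/9) = R²*(⅔) = 2*R²/3)
((72 - 203)/(W(1) - 555))*((5 - 5)*(-1)) = ((72 - 203)/((⅔)*1² - 555))*((5 - 5)*(-1)) = (-131/((⅔)*1 - 555))*(0*(-1)) = -131/(⅔ - 555)*0 = -131/(-1663/3)*0 = -131*(-3/1663)*0 = (393/1663)*0 = 0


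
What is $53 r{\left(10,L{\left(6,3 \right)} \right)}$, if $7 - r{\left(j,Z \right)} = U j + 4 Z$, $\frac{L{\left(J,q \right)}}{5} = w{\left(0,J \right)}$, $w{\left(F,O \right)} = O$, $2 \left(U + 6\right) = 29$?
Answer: $-10494$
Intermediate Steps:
$U = \frac{17}{2}$ ($U = -6 + \frac{1}{2} \cdot 29 = -6 + \frac{29}{2} = \frac{17}{2} \approx 8.5$)
$L{\left(J,q \right)} = 5 J$
$r{\left(j,Z \right)} = 7 - 4 Z - \frac{17 j}{2}$ ($r{\left(j,Z \right)} = 7 - \left(\frac{17 j}{2} + 4 Z\right) = 7 - \left(4 Z + \frac{17 j}{2}\right) = 7 - 4 Z - \frac{17 j}{2}$)
$53 r{\left(10,L{\left(6,3 \right)} \right)} = 53 \left(7 - 4 \cdot 5 \cdot 6 - 85\right) = 53 \left(7 - 120 - 85\right) = 53 \left(-198\right) = -10494$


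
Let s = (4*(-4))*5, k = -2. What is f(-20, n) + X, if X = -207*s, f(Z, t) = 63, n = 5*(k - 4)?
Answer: 16623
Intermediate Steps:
n = -30 (n = 5*(-2 - 4) = 5*(-6) = -30)
s = -80 (s = -16*5 = -80)
X = 16560 (X = -207*(-80) = 16560)
f(-20, n) + X = 63 + 16560 = 16623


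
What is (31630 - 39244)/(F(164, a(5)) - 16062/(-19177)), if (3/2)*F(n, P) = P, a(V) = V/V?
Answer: -219020517/43270 ≈ -5061.7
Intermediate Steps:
a(V) = 1
F(n, P) = 2*P/3
(31630 - 39244)/(F(164, a(5)) - 16062/(-19177)) = (31630 - 39244)/((⅔)*1 - 16062/(-19177)) = -7614/(⅔ - 16062*(-1/19177)) = -7614/(⅔ + 16062/19177) = -7614/86540/57531 = -7614*57531/86540 = -219020517/43270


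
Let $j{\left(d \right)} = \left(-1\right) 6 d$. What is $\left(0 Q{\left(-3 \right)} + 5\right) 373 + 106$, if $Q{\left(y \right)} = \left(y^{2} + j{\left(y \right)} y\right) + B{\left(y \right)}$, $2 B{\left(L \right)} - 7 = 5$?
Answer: $1971$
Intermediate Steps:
$j{\left(d \right)} = - 6 d$
$B{\left(L \right)} = 6$ ($B{\left(L \right)} = \frac{7}{2} + \frac{1}{2} \cdot 5 = \frac{7}{2} + \frac{5}{2} = 6$)
$Q{\left(y \right)} = 6 - 5 y^{2}$ ($Q{\left(y \right)} = \left(y^{2} + - 6 y y\right) + 6 = \left(y^{2} - 6 y^{2}\right) + 6 = - 5 y^{2} + 6 = 6 - 5 y^{2}$)
$\left(0 Q{\left(-3 \right)} + 5\right) 373 + 106 = \left(0 \left(6 - 5 \left(-3\right)^{2}\right) + 5\right) 373 + 106 = \left(0 \left(6 - 45\right) + 5\right) 373 + 106 = \left(0 \left(-39\right) + 5\right) 373 + 106 = \left(0 + 5\right) 373 + 106 = 5 \cdot 373 + 106 = 1865 + 106 = 1971$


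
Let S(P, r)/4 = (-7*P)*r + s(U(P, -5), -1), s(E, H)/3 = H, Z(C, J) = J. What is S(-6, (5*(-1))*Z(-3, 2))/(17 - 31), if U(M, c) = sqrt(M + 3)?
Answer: 846/7 ≈ 120.86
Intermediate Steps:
U(M, c) = sqrt(3 + M)
s(E, H) = 3*H
S(P, r) = -12 - 28*P*r (S(P, r) = 4*((-7*P)*r + 3*(-1)) = 4*(-7*P*r - 3) = 4*(-3 - 7*P*r) = -12 - 28*P*r)
S(-6, (5*(-1))*Z(-3, 2))/(17 - 31) = (-12 - 28*(-6)*(5*(-1))*2)/(17 - 31) = (-12 - 28*(-6)*(-5*2))/(-14) = -(-12 - 28*(-6)*(-10))/14 = -(-12 - 1680)/14 = -1/14*(-1692) = 846/7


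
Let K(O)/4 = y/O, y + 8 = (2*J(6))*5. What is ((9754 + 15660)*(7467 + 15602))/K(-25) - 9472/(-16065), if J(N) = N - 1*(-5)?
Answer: -2308460003237/64260 ≈ -3.5924e+7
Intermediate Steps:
J(N) = 5 + N (J(N) = N + 5 = 5 + N)
y = 102 (y = -8 + (2*(5 + 6))*5 = -8 + (2*11)*5 = -8 + 22*5 = -8 + 110 = 102)
K(O) = 408/O (K(O) = 4*(102/O) = 408/O)
((9754 + 15660)*(7467 + 15602))/K(-25) - 9472/(-16065) = ((9754 + 15660)*(7467 + 15602))/((408/(-25))) - 9472/(-16065) = (25414*23069)/((408*(-1/25))) - 9472*(-1/16065) = 586275566/(-408/25) + 9472/16065 = 586275566*(-25/408) + 9472/16065 = -431084975/12 + 9472/16065 = -2308460003237/64260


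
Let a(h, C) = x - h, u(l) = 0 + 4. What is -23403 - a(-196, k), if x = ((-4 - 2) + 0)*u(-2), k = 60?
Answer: -23575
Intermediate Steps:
u(l) = 4
x = -24 (x = ((-4 - 2) + 0)*4 = (-6 + 0)*4 = -6*4 = -24)
a(h, C) = -24 - h
-23403 - a(-196, k) = -23403 - (-24 - 1*(-196)) = -23403 - (-24 + 196) = -23403 - 1*172 = -23403 - 172 = -23575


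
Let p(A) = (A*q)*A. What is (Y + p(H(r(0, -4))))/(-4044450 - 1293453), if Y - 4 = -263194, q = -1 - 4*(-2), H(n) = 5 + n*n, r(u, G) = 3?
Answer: 261818/5337903 ≈ 0.049049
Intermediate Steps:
H(n) = 5 + n²
q = 7 (q = -1 + 8 = 7)
p(A) = 7*A² (p(A) = (A*7)*A = (7*A)*A = 7*A²)
Y = -263190 (Y = 4 - 263194 = -263190)
(Y + p(H(r(0, -4))))/(-4044450 - 1293453) = (-263190 + 7*(5 + 3²)²)/(-4044450 - 1293453) = (-263190 + 7*(5 + 9)²)/(-5337903) = (-263190 + 7*14²)*(-1/5337903) = (-263190 + 7*196)*(-1/5337903) = (-263190 + 1372)*(-1/5337903) = -261818*(-1/5337903) = 261818/5337903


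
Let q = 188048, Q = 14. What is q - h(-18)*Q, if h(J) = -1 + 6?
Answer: 187978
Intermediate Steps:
h(J) = 5
q - h(-18)*Q = 188048 - 5*14 = 188048 - 1*70 = 188048 - 70 = 187978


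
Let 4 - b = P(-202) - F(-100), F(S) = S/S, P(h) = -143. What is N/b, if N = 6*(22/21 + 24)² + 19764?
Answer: 864665/5439 ≈ 158.98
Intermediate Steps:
F(S) = 1
b = 148 (b = 4 - (-143 - 1*1) = 4 - (-143 - 1) = 4 - 1*(-144) = 4 + 144 = 148)
N = 3458660/147 (N = 6*(22*(1/21) + 24)² + 19764 = 6*(22/21 + 24)² + 19764 = 6*(526/21)² + 19764 = 6*(276676/441) + 19764 = 553352/147 + 19764 = 3458660/147 ≈ 23528.)
N/b = (3458660/147)/148 = (3458660/147)*(1/148) = 864665/5439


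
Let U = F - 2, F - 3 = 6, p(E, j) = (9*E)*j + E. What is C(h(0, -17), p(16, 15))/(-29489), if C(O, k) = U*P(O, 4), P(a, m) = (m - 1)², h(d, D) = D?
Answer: -63/29489 ≈ -0.0021364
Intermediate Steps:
p(E, j) = E + 9*E*j (p(E, j) = 9*E*j + E = E + 9*E*j)
F = 9 (F = 3 + 6 = 9)
P(a, m) = (-1 + m)²
U = 7 (U = 9 - 2 = 7)
C(O, k) = 63 (C(O, k) = 7*(-1 + 4)² = 7*3² = 7*9 = 63)
C(h(0, -17), p(16, 15))/(-29489) = 63/(-29489) = 63*(-1/29489) = -63/29489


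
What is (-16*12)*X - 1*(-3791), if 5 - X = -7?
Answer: 1487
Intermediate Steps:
X = 12 (X = 5 - 1*(-7) = 5 + 7 = 12)
(-16*12)*X - 1*(-3791) = -16*12*12 - 1*(-3791) = -192*12 + 3791 = -2304 + 3791 = 1487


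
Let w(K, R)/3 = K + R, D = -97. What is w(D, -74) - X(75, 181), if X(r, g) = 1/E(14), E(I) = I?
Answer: -7183/14 ≈ -513.07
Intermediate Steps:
X(r, g) = 1/14
w(K, R) = 3*K + 3*R (w(K, R) = 3*(K + R) = 3*K + 3*R)
w(D, -74) - X(75, 181) = (3*(-97) + 3*(-74)) - 1*1/14 = (-291 - 222) - 1/14 = -513 - 1/14 = -7183/14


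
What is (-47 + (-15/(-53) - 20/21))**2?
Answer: 2814939136/1238769 ≈ 2272.4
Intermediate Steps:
(-47 + (-15/(-53) - 20/21))**2 = (-47 + (-15*(-1/53) - 20*1/21))**2 = (-47 + (15/53 - 20/21))**2 = (-47 - 745/1113)**2 = (-53056/1113)**2 = 2814939136/1238769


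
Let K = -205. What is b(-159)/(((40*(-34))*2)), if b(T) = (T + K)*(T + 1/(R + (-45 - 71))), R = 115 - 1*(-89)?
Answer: -74893/3520 ≈ -21.276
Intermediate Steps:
R = 204 (R = 115 + 89 = 204)
b(T) = (-205 + T)*(1/88 + T) (b(T) = (T - 205)*(T + 1/(204 + (-45 - 71))) = (-205 + T)*(T + 1/(204 - 116)) = (-205 + T)*(T + 1/88) = (-205 + T)*(1/88 + T))
b(-159)/(((40*(-34))*2)) = (-205/88 + (-159)² - 18039/88*(-159))/(((40*(-34))*2)) = (-205/88 + 25281 + 2868201/88)/((-1360*2)) = (1273181/22)/(-2720) = (1273181/22)*(-1/2720) = -74893/3520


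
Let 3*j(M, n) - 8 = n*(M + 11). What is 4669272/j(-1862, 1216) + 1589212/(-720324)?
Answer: -427099285490/50665969431 ≈ -8.4297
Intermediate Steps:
j(M, n) = 8/3 + n*(11 + M)/3 (j(M, n) = 8/3 + (n*(M + 11))/3 = 8/3 + (n*(11 + M))/3 = 8/3 + n*(11 + M)/3)
4669272/j(-1862, 1216) + 1589212/(-720324) = 4669272/(8/3 + (11/3)*1216 + (⅓)*(-1862)*1216) + 1589212/(-720324) = 4669272/(8/3 + 13376/3 - 2264192/3) + 1589212*(-1/720324) = 4669272/(-2250808/3) - 397303/180081 = 4669272*(-3/2250808) - 397303/180081 = -1750977/281351 - 397303/180081 = -427099285490/50665969431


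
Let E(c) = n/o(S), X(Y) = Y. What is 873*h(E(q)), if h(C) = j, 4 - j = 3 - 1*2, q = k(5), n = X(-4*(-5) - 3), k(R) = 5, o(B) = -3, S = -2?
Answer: 2619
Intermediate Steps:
n = 17 (n = -4*(-5) - 3 = 20 - 3 = 17)
q = 5
E(c) = -17/3 (E(c) = 17/(-3) = 17*(-⅓) = -17/3)
j = 3 (j = 4 - (3 - 1*2) = 4 - (3 - 2) = 4 - 1*1 = 4 - 1 = 3)
h(C) = 3
873*h(E(q)) = 873*3 = 2619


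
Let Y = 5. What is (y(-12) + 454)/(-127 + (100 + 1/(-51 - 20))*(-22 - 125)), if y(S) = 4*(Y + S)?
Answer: -15123/526285 ≈ -0.028735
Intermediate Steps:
y(S) = 20 + 4*S (y(S) = 4*(5 + S) = 20 + 4*S)
(y(-12) + 454)/(-127 + (100 + 1/(-51 - 20))*(-22 - 125)) = ((20 + 4*(-12)) + 454)/(-127 + (100 + 1/(-51 - 20))*(-22 - 125)) = ((20 - 48) + 454)/(-127 + (100 + 1/(-71))*(-147)) = (-28 + 454)/(-127 + (100 - 1/71)*(-147)) = 426/(-127 + (7099/71)*(-147)) = 426/(-127 - 1043553/71) = 426/(-1052570/71) = 426*(-71/1052570) = -15123/526285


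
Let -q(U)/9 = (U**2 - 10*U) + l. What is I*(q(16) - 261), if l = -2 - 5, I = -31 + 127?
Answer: -101952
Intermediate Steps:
I = 96
l = -7
q(U) = 63 - 9*U**2 + 90*U (q(U) = -9*((U**2 - 10*U) - 7) = -9*(-7 + U**2 - 10*U) = 63 - 9*U**2 + 90*U)
I*(q(16) - 261) = 96*((63 - 9*16**2 + 90*16) - 261) = 96*((63 - 9*256 + 1440) - 261) = 96*((63 - 2304 + 1440) - 261) = 96*(-801 - 261) = 96*(-1062) = -101952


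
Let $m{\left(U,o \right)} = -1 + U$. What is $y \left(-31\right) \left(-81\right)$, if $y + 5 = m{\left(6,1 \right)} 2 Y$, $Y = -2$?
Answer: $-62775$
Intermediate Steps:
$y = -25$ ($y = -5 + \left(-1 + 6\right) 2 \left(-2\right) = -5 + 5 \cdot 2 \left(-2\right) = -5 + 10 \left(-2\right) = -5 - 20 = -25$)
$y \left(-31\right) \left(-81\right) = \left(-25\right) \left(-31\right) \left(-81\right) = 775 \left(-81\right) = -62775$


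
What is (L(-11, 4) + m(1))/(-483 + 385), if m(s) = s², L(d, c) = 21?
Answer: -11/49 ≈ -0.22449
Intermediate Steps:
(L(-11, 4) + m(1))/(-483 + 385) = (21 + 1²)/(-483 + 385) = (21 + 1)/(-98) = 22*(-1/98) = -11/49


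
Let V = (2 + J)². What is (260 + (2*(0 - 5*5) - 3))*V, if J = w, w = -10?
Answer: 13248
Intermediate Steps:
J = -10
V = 64 (V = (2 - 10)² = (-8)² = 64)
(260 + (2*(0 - 5*5) - 3))*V = (260 + (2*(0 - 5*5) - 3))*64 = (260 + (2*(0 - 25) - 3))*64 = (260 + (2*(-25) - 3))*64 = (260 + (-50 - 3))*64 = (260 - 53)*64 = 207*64 = 13248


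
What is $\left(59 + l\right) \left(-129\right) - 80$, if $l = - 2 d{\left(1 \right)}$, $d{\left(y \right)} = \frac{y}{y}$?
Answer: $-7433$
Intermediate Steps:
$d{\left(y \right)} = 1$
$l = -2$ ($l = \left(-2\right) 1 = -2$)
$\left(59 + l\right) \left(-129\right) - 80 = \left(59 - 2\right) \left(-129\right) - 80 = 57 \left(-129\right) - 80 = -7353 - 80 = -7433$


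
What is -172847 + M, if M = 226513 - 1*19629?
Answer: 34037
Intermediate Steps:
M = 206884 (M = 226513 - 19629 = 206884)
-172847 + M = -172847 + 206884 = 34037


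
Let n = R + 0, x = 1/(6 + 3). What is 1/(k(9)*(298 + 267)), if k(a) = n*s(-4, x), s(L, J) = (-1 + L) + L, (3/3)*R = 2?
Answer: -1/10170 ≈ -9.8328e-5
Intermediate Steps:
R = 2
x = ⅑ (x = 1/9 = ⅑ ≈ 0.11111)
n = 2 (n = 2 + 0 = 2)
s(L, J) = -1 + 2*L
k(a) = -18 (k(a) = 2*(-1 + 2*(-4)) = 2*(-1 - 8) = 2*(-9) = -18)
1/(k(9)*(298 + 267)) = 1/(-18*(298 + 267)) = 1/(-18*565) = 1/(-10170) = -1/10170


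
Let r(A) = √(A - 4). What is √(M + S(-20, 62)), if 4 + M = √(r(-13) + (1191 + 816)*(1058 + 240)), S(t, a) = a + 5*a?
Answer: √(368 + √(2605086 + I*√17)) ≈ 44.52 + 0.e-5*I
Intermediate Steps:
S(t, a) = 6*a
r(A) = √(-4 + A)
M = -4 + √(2605086 + I*√17) (M = -4 + √(√(-4 - 13) + (1191 + 816)*(1058 + 240)) = -4 + √(√(-17) + 2007*1298) = -4 + √(I*√17 + 2605086) = -4 + √(2605086 + I*√17) ≈ 1610.0 + 0.00128*I)
√(M + S(-20, 62)) = √((-4 + √(2605086 + I*√17)) + 6*62) = √((-4 + √(2605086 + I*√17)) + 372) = √(368 + √(2605086 + I*√17))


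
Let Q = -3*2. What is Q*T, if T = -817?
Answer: 4902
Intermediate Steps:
Q = -6
Q*T = -6*(-817) = 4902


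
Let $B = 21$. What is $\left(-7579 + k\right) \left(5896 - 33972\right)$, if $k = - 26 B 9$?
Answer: $350753468$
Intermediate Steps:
$k = -4914$ ($k = \left(-26\right) 21 \cdot 9 = \left(-546\right) 9 = -4914$)
$\left(-7579 + k\right) \left(5896 - 33972\right) = \left(-7579 - 4914\right) \left(5896 - 33972\right) = \left(-12493\right) \left(-28076\right) = 350753468$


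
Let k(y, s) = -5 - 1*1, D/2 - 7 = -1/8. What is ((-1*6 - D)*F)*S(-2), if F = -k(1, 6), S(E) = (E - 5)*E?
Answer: -1659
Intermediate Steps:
S(E) = E*(-5 + E) (S(E) = (-5 + E)*E = E*(-5 + E))
D = 55/4 (D = 14 + 2*(-1/8) = 14 + 2*(-1*⅛) = 14 + 2*(-⅛) = 14 - ¼ = 55/4 ≈ 13.750)
k(y, s) = -6 (k(y, s) = -5 - 1 = -6)
F = 6 (F = -1*(-6) = 6)
((-1*6 - D)*F)*S(-2) = ((-1*6 - 1*55/4)*6)*(-2*(-5 - 2)) = ((-6 - 55/4)*6)*(-2*(-7)) = -79/4*6*14 = -237/2*14 = -1659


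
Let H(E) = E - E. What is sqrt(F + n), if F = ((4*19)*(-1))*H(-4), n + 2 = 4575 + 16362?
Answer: sqrt(20935) ≈ 144.69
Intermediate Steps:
n = 20935 (n = -2 + (4575 + 16362) = -2 + 20937 = 20935)
H(E) = 0
F = 0 (F = ((4*19)*(-1))*0 = (76*(-1))*0 = -76*0 = 0)
sqrt(F + n) = sqrt(0 + 20935) = sqrt(20935)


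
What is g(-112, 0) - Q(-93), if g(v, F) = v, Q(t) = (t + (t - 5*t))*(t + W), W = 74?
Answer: 5189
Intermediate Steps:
Q(t) = -3*t*(74 + t) (Q(t) = (t + (t - 5*t))*(t + 74) = (t - 4*t)*(74 + t) = (-3*t)*(74 + t) = -3*t*(74 + t))
g(-112, 0) - Q(-93) = -112 - (-3)*(-93)*(74 - 93) = -112 - (-3)*(-93)*(-19) = -112 - 1*(-5301) = -112 + 5301 = 5189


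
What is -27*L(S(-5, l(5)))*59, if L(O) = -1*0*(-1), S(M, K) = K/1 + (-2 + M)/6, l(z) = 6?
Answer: 0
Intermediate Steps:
S(M, K) = -1/3 + K + M/6 (S(M, K) = K*1 + (-2 + M)*(1/6) = K + (-1/3 + M/6) = -1/3 + K + M/6)
L(O) = 0 (L(O) = 0*(-1) = 0)
-27*L(S(-5, l(5)))*59 = -27*0*59 = 0*59 = 0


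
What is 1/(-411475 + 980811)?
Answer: 1/569336 ≈ 1.7564e-6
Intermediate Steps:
1/(-411475 + 980811) = 1/569336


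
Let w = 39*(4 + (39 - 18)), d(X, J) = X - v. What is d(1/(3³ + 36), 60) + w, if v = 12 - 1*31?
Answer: 62623/63 ≈ 994.02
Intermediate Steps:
v = -19 (v = 12 - 31 = -19)
d(X, J) = 19 + X (d(X, J) = X - 1*(-19) = X + 19 = 19 + X)
w = 975 (w = 39*(4 + 21) = 39*25 = 975)
d(1/(3³ + 36), 60) + w = (19 + 1/(3³ + 36)) + 975 = (19 + 1/(27 + 36)) + 975 = (19 + 1/63) + 975 = 1198/63 + 975 = 62623/63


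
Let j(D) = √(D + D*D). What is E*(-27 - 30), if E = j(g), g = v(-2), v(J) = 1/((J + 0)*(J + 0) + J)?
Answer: -57*√3/2 ≈ -49.363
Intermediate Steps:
v(J) = 1/(J + J²) (v(J) = 1/(J*J + J) = 1/(J² + J) = 1/(J + J²))
g = ½ (g = 1/((-2)*(1 - 2)) = -½/(-1) = -½*(-1) = ½ ≈ 0.50000)
j(D) = √(D + D²)
E = √3/2 (E = √((1 + ½)/2) = √((½)*(3/2)) = √(¾) = √3/2 ≈ 0.86602)
E*(-27 - 30) = (√3/2)*(-27 - 30) = (√3/2)*(-57) = -57*√3/2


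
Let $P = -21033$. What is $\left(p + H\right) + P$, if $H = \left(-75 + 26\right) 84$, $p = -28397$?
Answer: $-53546$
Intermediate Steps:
$H = -4116$ ($H = \left(-49\right) 84 = -4116$)
$\left(p + H\right) + P = \left(-28397 - 4116\right) - 21033 = -32513 - 21033 = -53546$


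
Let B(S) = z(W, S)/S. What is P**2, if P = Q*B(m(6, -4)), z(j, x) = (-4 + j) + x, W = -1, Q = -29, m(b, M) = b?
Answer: 841/36 ≈ 23.361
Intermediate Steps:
z(j, x) = -4 + j + x
B(S) = (-5 + S)/S (B(S) = (-4 - 1 + S)/S = (-5 + S)/S)
P = -29/6 (P = -29*(-5 + 6)/6 = -29/6 ≈ -4.8333)
P**2 = (-29/6)**2 = 841/36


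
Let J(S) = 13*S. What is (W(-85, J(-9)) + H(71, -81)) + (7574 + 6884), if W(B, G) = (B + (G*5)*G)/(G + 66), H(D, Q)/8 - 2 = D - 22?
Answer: 689806/51 ≈ 13526.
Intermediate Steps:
H(D, Q) = -160 + 8*D (H(D, Q) = 16 + 8*(D - 22) = 16 + 8*(-22 + D) = 16 + (-176 + 8*D) = -160 + 8*D)
W(B, G) = (B + 5*G**2)/(66 + G) (W(B, G) = (B + (5*G)*G)/(66 + G) = (B + 5*G**2)/(66 + G))
(W(-85, J(-9)) + H(71, -81)) + (7574 + 6884) = ((-85 + 5*(13*(-9))**2)/(66 + 13*(-9)) + (-160 + 8*71)) + (7574 + 6884) = ((-85 + 5*(-117)**2)/(66 - 117) + (-160 + 568)) + 14458 = ((-85 + 5*13689)/(-51) + 408) + 14458 = (-(-85 + 68445)/51 + 408) + 14458 = (-1/51*68360 + 408) + 14458 = (-68360/51 + 408) + 14458 = -47552/51 + 14458 = 689806/51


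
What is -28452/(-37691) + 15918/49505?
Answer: 2008481598/1865892955 ≈ 1.0764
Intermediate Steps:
-28452/(-37691) + 15918/49505 = -28452*(-1/37691) + 15918*(1/49505) = 28452/37691 + 15918/49505 = 2008481598/1865892955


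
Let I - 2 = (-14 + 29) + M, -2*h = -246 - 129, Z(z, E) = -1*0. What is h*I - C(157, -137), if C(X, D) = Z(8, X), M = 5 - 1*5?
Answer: 6375/2 ≈ 3187.5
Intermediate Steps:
M = 0 (M = 5 - 5 = 0)
Z(z, E) = 0
C(X, D) = 0
h = 375/2 (h = -(-246 - 129)/2 = -1/2*(-375) = 375/2 ≈ 187.50)
I = 17 (I = 2 + ((-14 + 29) + 0) = 2 + (15 + 0) = 2 + 15 = 17)
h*I - C(157, -137) = (375/2)*17 - 1*0 = 6375/2 + 0 = 6375/2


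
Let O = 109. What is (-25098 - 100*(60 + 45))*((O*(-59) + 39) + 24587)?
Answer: -647705610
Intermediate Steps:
(-25098 - 100*(60 + 45))*((O*(-59) + 39) + 24587) = (-25098 - 100*(60 + 45))*((109*(-59) + 39) + 24587) = (-25098 - 100*105)*((-6431 + 39) + 24587) = (-25098 - 10500)*(-6392 + 24587) = -35598*18195 = -647705610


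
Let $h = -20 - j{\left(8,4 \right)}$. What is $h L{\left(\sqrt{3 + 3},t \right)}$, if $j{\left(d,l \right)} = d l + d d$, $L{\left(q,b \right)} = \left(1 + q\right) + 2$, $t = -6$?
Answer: $-348 - 116 \sqrt{6} \approx -632.14$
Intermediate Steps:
$L{\left(q,b \right)} = 3 + q$
$j{\left(d,l \right)} = d^{2} + d l$ ($j{\left(d,l \right)} = d l + d^{2} = d^{2} + d l$)
$h = -116$ ($h = -20 - 8 \left(8 + 4\right) = -20 - 8 \cdot 12 = -20 - 96 = -116$)
$h L{\left(\sqrt{3 + 3},t \right)} = - 116 \left(3 + \sqrt{3 + 3}\right) = - 116 \left(3 + \sqrt{6}\right) = -348 - 116 \sqrt{6}$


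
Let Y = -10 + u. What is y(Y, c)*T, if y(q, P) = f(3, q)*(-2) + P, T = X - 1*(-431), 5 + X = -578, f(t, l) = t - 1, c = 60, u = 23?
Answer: -8512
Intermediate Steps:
f(t, l) = -1 + t
X = -583 (X = -5 - 578 = -583)
Y = 13 (Y = -10 + 23 = 13)
T = -152 (T = -583 - 1*(-431) = -583 + 431 = -152)
y(q, P) = -4 + P (y(q, P) = (-1 + 3)*(-2) + P = 2*(-2) + P = -4 + P)
y(Y, c)*T = (-4 + 60)*(-152) = 56*(-152) = -8512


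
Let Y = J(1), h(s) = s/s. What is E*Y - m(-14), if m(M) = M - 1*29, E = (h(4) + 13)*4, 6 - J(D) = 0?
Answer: 379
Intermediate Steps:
J(D) = 6 (J(D) = 6 - 1*0 = 6 + 0 = 6)
h(s) = 1
E = 56 (E = (1 + 13)*4 = 14*4 = 56)
Y = 6
m(M) = -29 + M (m(M) = M - 29 = -29 + M)
E*Y - m(-14) = 56*6 - (-29 - 14) = 336 - 1*(-43) = 336 + 43 = 379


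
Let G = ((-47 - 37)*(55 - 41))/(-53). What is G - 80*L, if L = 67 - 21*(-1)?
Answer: -371944/53 ≈ -7017.8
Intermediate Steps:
L = 88 (L = 67 + 21 = 88)
G = 1176/53 (G = -84*14*(-1/53) = -1176*(-1/53) = 1176/53 ≈ 22.189)
G - 80*L = 1176/53 - 80*88 = 1176/53 - 7040 = -371944/53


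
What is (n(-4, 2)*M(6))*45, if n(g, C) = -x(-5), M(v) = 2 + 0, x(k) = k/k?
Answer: -90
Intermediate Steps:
x(k) = 1
M(v) = 2
n(g, C) = -1 (n(g, C) = -1*1 = -1)
(n(-4, 2)*M(6))*45 = -1*2*45 = -2*45 = -90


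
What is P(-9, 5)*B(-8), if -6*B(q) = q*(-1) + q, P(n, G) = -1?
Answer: 0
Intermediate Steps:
B(q) = 0 (B(q) = -(q*(-1) + q)/6 = -(-q + q)/6 = -1/6*0 = 0)
P(-9, 5)*B(-8) = -1*0 = 0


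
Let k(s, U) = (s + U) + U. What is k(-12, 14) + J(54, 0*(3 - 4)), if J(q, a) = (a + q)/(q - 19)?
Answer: 614/35 ≈ 17.543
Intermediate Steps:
k(s, U) = s + 2*U (k(s, U) = (U + s) + U = s + 2*U)
J(q, a) = (a + q)/(-19 + q)
k(-12, 14) + J(54, 0*(3 - 4)) = (-12 + 2*14) + (0*(3 - 4) + 54)/(-19 + 54) = (-12 + 28) + (0*(-1) + 54)/35 = 16 + (0 + 54)/35 = 16 + (1/35)*54 = 16 + 54/35 = 614/35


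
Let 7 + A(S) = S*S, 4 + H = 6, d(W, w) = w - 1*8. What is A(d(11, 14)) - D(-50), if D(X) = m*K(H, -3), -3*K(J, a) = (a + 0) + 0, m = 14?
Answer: 15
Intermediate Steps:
d(W, w) = -8 + w (d(W, w) = w - 8 = -8 + w)
H = 2 (H = -4 + 6 = 2)
K(J, a) = -a/3 (K(J, a) = -((a + 0) + 0)/3 = -(a + 0)/3 = -a/3)
A(S) = -7 + S² (A(S) = -7 + S*S = -7 + S²)
D(X) = 14 (D(X) = 14*(-⅓*(-3)) = 14*1 = 14)
A(d(11, 14)) - D(-50) = (-7 + (-8 + 14)²) - 1*14 = (-7 + 6²) - 14 = (-7 + 36) - 14 = 29 - 14 = 15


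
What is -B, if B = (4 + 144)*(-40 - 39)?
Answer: 11692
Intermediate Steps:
B = -11692 (B = 148*(-79) = -11692)
-B = -1*(-11692) = 11692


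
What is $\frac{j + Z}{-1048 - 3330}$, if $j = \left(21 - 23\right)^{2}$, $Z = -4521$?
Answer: $\frac{4517}{4378} \approx 1.0317$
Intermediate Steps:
$j = 4$ ($j = \left(-2\right)^{2} = 4$)
$\frac{j + Z}{-1048 - 3330} = \frac{4 - 4521}{-1048 - 3330} = - \frac{4517}{-4378} = \left(-4517\right) \left(- \frac{1}{4378}\right) = \frac{4517}{4378}$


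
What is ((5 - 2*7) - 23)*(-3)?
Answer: 96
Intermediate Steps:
((5 - 2*7) - 23)*(-3) = ((5 - 14) - 23)*(-3) = (-9 - 23)*(-3) = -32*(-3) = 96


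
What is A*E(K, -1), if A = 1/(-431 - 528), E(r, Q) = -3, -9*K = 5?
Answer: 3/959 ≈ 0.0031283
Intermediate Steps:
K = -5/9 (K = -1/9*5 = -5/9 ≈ -0.55556)
A = -1/959 (A = 1/(-959) = -1/959 ≈ -0.0010428)
A*E(K, -1) = -1/959*(-3) = 3/959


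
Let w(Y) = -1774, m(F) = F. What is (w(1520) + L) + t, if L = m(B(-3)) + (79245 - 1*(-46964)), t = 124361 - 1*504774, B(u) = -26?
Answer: -256004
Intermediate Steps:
t = -380413 (t = 124361 - 504774 = -380413)
L = 126183 (L = -26 + (79245 - 1*(-46964)) = -26 + (79245 + 46964) = -26 + 126209 = 126183)
(w(1520) + L) + t = (-1774 + 126183) - 380413 = 124409 - 380413 = -256004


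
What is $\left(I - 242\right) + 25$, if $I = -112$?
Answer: $-329$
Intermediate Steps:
$\left(I - 242\right) + 25 = \left(-112 - 242\right) + 25 = -354 + 25 = -329$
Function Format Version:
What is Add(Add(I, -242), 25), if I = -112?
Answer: -329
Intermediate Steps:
Add(Add(I, -242), 25) = Add(Add(-112, -242), 25) = Add(-354, 25) = -329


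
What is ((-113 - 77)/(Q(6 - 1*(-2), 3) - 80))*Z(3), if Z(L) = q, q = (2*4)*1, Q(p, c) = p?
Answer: 190/9 ≈ 21.111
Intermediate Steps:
q = 8 (q = 8*1 = 8)
Z(L) = 8
((-113 - 77)/(Q(6 - 1*(-2), 3) - 80))*Z(3) = ((-113 - 77)/((6 - 1*(-2)) - 80))*8 = -190/((6 + 2) - 80)*8 = -190/(8 - 80)*8 = -190/(-72)*8 = -190*(-1/72)*8 = (95/36)*8 = 190/9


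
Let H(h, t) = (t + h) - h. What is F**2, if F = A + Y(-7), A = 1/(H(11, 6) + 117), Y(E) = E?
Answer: 739600/15129 ≈ 48.886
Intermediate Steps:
H(h, t) = t (H(h, t) = (h + t) - h = t)
A = 1/123 (A = 1/(6 + 117) = 1/123 ≈ 0.0081301)
F = -860/123 (F = 1/123 - 7 = -860/123 ≈ -6.9919)
F**2 = (-860/123)**2 = 739600/15129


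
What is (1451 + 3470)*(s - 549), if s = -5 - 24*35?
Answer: -6859874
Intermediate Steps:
s = -845 (s = -5 - 840 = -845)
(1451 + 3470)*(s - 549) = (1451 + 3470)*(-845 - 549) = 4921*(-1394) = -6859874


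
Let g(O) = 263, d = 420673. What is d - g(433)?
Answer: 420410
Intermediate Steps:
d - g(433) = 420673 - 1*263 = 420673 - 263 = 420410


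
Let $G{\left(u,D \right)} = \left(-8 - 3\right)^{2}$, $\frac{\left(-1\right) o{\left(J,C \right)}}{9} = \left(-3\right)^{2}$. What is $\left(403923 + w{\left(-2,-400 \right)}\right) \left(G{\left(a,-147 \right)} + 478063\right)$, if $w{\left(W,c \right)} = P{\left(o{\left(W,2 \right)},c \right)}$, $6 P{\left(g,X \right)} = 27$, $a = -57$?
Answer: $193151667660$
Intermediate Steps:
$o{\left(J,C \right)} = -81$ ($o{\left(J,C \right)} = - 9 \left(-3\right)^{2} = \left(-9\right) 9 = -81$)
$P{\left(g,X \right)} = \frac{9}{2}$ ($P{\left(g,X \right)} = \frac{1}{6} \cdot 27 = \frac{9}{2}$)
$w{\left(W,c \right)} = \frac{9}{2}$
$G{\left(u,D \right)} = 121$ ($G{\left(u,D \right)} = \left(-11\right)^{2} = 121$)
$\left(403923 + w{\left(-2,-400 \right)}\right) \left(G{\left(a,-147 \right)} + 478063\right) = \left(403923 + \frac{9}{2}\right) \left(121 + 478063\right) = \frac{807855}{2} \cdot 478184 = 193151667660$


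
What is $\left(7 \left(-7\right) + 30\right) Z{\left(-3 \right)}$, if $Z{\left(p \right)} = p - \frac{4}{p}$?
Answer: $\frac{95}{3} \approx 31.667$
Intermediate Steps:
$\left(7 \left(-7\right) + 30\right) Z{\left(-3 \right)} = \left(7 \left(-7\right) + 30\right) \left(-3 - \frac{4}{-3}\right) = \left(-49 + 30\right) \left(-3 - - \frac{4}{3}\right) = - 19 \left(-3 + \frac{4}{3}\right) = \left(-19\right) \left(- \frac{5}{3}\right) = \frac{95}{3}$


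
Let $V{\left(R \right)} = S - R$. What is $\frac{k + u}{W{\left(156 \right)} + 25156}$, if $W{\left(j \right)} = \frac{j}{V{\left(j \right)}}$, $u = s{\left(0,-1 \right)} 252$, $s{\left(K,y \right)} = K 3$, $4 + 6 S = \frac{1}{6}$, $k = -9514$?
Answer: $- \frac{26824723}{70924534} \approx -0.37821$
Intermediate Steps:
$S = - \frac{23}{36}$ ($S = - \frac{2}{3} + \frac{1}{6 \cdot 6} = - \frac{2}{3} + \frac{1}{6} \cdot \frac{1}{6} = - \frac{2}{3} + \frac{1}{36} = - \frac{23}{36} \approx -0.63889$)
$s{\left(K,y \right)} = 3 K$
$V{\left(R \right)} = - \frac{23}{36} - R$
$u = 0$ ($u = 3 \cdot 0 \cdot 252 = 0 \cdot 252 = 0$)
$W{\left(j \right)} = \frac{j}{- \frac{23}{36} - j}$
$\frac{k + u}{W{\left(156 \right)} + 25156} = \frac{-9514 + 0}{\left(-36\right) 156 \frac{1}{23 + 36 \cdot 156} + 25156} = - \frac{9514}{\left(-36\right) 156 \frac{1}{23 + 5616} + 25156} = - \frac{9514}{\left(-36\right) 156 \cdot \frac{1}{5639} + 25156} = - \frac{9514}{- \frac{5616}{5639} + 25156} = - \frac{9514}{\frac{141849068}{5639}} = \left(-9514\right) \frac{5639}{141849068} = - \frac{26824723}{70924534}$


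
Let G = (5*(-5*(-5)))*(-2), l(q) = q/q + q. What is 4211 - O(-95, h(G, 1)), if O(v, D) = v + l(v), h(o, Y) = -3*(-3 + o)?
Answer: 4400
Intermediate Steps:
l(q) = 1 + q
G = -250 (G = (5*25)*(-2) = 125*(-2) = -250)
h(o, Y) = 9 - 3*o
O(v, D) = 1 + 2*v (O(v, D) = v + (1 + v) = 1 + 2*v)
4211 - O(-95, h(G, 1)) = 4211 - (1 + 2*(-95)) = 4211 - (1 - 190) = 4211 - 1*(-189) = 4211 + 189 = 4400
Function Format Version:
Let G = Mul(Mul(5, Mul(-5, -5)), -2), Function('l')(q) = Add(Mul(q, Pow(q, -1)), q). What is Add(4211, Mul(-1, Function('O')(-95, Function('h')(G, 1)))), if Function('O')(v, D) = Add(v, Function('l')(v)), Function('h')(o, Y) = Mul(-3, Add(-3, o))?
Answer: 4400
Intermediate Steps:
Function('l')(q) = Add(1, q)
G = -250 (G = Mul(Mul(5, 25), -2) = Mul(125, -2) = -250)
Function('h')(o, Y) = Add(9, Mul(-3, o))
Function('O')(v, D) = Add(1, Mul(2, v)) (Function('O')(v, D) = Add(v, Add(1, v)) = Add(1, Mul(2, v)))
Add(4211, Mul(-1, Function('O')(-95, Function('h')(G, 1)))) = Add(4211, Mul(-1, Add(1, Mul(2, -95)))) = Add(4211, Mul(-1, Add(1, -190))) = Add(4211, Mul(-1, -189)) = Add(4211, 189) = 4400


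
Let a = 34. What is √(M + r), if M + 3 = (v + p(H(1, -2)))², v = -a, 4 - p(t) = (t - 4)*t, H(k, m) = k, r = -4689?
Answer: I*√3963 ≈ 62.952*I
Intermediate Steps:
p(t) = 4 - t*(-4 + t) (p(t) = 4 - (t - 4)*t = 4 - (-4 + t)*t = 4 - t*(-4 + t))
v = -34 (v = -1*34 = -34)
M = 726 (M = -3 + (-34 + (4 - 1*1² + 4*1))² = -3 + (-34 + (4 - 1*1 + 4))² = -3 + (-34 + (4 - 1 + 4))² = -3 + (-34 + 7)² = -3 + (-27)² = -3 + 729 = 726)
√(M + r) = √(726 - 4689) = √(-3963) = I*√3963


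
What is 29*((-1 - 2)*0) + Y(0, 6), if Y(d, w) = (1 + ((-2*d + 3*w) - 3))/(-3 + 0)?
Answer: -16/3 ≈ -5.3333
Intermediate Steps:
Y(d, w) = ⅔ - w + 2*d/3 (Y(d, w) = (1 + (-3 - 2*d + 3*w))/(-3) = (-2 - 2*d + 3*w)*(-⅓) = ⅔ - w + 2*d/3)
29*((-1 - 2)*0) + Y(0, 6) = 29*((-1 - 2)*0) + (⅔ - 1*6 + (⅔)*0) = 29*(-3*0) + (⅔ - 6 + 0) = 29*0 - 16/3 = 0 - 16/3 = -16/3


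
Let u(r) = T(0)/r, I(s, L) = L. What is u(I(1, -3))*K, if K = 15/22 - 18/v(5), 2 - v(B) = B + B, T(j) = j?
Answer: 0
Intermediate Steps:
v(B) = 2 - 2*B (v(B) = 2 - (B + B) = 2 - 2*B)
u(r) = 0 (u(r) = 0/r = 0)
K = 129/44 (K = 15/22 - 18/(2 - 2*5) = 15*(1/22) - 18/(2 - 10) = 15/22 - 18/(-8) = 15/22 - 18*(-1/8) = 15/22 + 9/4 = 129/44 ≈ 2.9318)
u(I(1, -3))*K = 0*(129/44) = 0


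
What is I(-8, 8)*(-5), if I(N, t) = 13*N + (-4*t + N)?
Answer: 720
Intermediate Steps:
I(N, t) = -4*t + 14*N (I(N, t) = 13*N + (N - 4*t) = -4*t + 14*N)
I(-8, 8)*(-5) = (-4*8 + 14*(-8))*(-5) = (-32 - 112)*(-5) = -144*(-5) = 720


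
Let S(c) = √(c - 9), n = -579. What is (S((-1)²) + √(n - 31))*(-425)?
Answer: 425*I*(-√610 - 2*√2) ≈ -11699.0*I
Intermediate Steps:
S(c) = √(-9 + c)
(S((-1)²) + √(n - 31))*(-425) = (√(-9 + (-1)²) + √(-579 - 31))*(-425) = (√(-9 + 1) + √(-610))*(-425) = (√(-8) + I*√610)*(-425) = (2*I*√2 + I*√610)*(-425) = (I*√610 + 2*I*√2)*(-425) = -850*I*√2 - 425*I*√610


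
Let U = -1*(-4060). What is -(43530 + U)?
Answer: -47590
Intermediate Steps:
U = 4060
-(43530 + U) = -(43530 + 4060) = -1*47590 = -47590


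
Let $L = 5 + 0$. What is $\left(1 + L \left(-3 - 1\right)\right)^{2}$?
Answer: $361$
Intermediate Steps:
$L = 5$
$\left(1 + L \left(-3 - 1\right)\right)^{2} = \left(1 + 5 \left(-3 - 1\right)\right)^{2} = \left(1 + 5 \left(-4\right)\right)^{2} = \left(1 - 20\right)^{2} = \left(-19\right)^{2} = 361$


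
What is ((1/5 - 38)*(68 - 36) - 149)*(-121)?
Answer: 821953/5 ≈ 1.6439e+5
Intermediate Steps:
((1/5 - 38)*(68 - 36) - 149)*(-121) = ((1/5 - 38)*32 - 149)*(-121) = (-189/5*32 - 149)*(-121) = (-6048/5 - 149)*(-121) = -6793/5*(-121) = 821953/5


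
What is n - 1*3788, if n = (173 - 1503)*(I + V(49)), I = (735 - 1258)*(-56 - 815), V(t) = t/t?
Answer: -605864008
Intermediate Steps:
V(t) = 1
I = 455533 (I = -523*(-871) = 455533)
n = -605860220 (n = (173 - 1503)*(455533 + 1) = -1330*455534 = -605860220)
n - 1*3788 = -605860220 - 1*3788 = -605860220 - 3788 = -605864008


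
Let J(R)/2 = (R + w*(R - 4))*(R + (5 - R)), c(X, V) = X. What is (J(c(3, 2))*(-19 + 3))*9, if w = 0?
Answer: -4320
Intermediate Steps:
J(R) = 10*R (J(R) = 2*((R + 0*(R - 4))*(R + (5 - R))) = 2*((R + 0*(-4 + R))*5) = 2*((R + 0)*5) = 2*(R*5) = 2*(5*R) = 10*R)
(J(c(3, 2))*(-19 + 3))*9 = ((10*3)*(-19 + 3))*9 = (30*(-16))*9 = -480*9 = -4320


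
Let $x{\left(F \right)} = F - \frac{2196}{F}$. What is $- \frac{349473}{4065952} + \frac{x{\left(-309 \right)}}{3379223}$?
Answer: $- \frac{121763992323777}{1415195127075488} \approx -0.08604$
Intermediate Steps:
$- \frac{349473}{4065952} + \frac{x{\left(-309 \right)}}{3379223} = - \frac{349473}{4065952} + \frac{-309 - \frac{2196}{-309}}{3379223} = \left(-349473\right) \frac{1}{4065952} + \left(-309 - - \frac{732}{103}\right) \frac{1}{3379223} = - \frac{349473}{4065952} + \left(-309 + \frac{732}{103}\right) \frac{1}{3379223} = - \frac{349473}{4065952} - \frac{31095}{348059969} = - \frac{121763992323777}{1415195127075488}$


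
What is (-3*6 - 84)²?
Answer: 10404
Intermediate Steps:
(-3*6 - 84)² = (-18 - 84)² = (-102)² = 10404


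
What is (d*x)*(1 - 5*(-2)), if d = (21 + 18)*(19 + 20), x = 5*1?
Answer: 83655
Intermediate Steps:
x = 5
d = 1521 (d = 39*39 = 1521)
(d*x)*(1 - 5*(-2)) = (1521*5)*(1 - 5*(-2)) = 7605*(1 + 10) = 7605*11 = 83655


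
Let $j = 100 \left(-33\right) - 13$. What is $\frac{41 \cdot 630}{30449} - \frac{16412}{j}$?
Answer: $\frac{585303778}{100877537} \approx 5.8021$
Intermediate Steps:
$j = -3313$ ($j = -3300 - 13 = -3313$)
$\frac{41 \cdot 630}{30449} - \frac{16412}{j} = \frac{41 \cdot 630}{30449} - \frac{16412}{-3313} = 25830 \cdot \frac{1}{30449} - - \frac{16412}{3313} = \frac{25830}{30449} + \frac{16412}{3313} = \frac{585303778}{100877537}$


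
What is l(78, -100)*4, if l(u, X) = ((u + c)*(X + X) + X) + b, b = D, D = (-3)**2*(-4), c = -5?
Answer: -58944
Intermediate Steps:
D = -36 (D = 9*(-4) = -36)
b = -36
l(u, X) = -36 + X + 2*X*(-5 + u) (l(u, X) = ((u - 5)*(X + X) + X) - 36 = ((-5 + u)*(2*X) + X) - 36 = (2*X*(-5 + u) + X) - 36 = (X + 2*X*(-5 + u)) - 36 = -36 + X + 2*X*(-5 + u))
l(78, -100)*4 = (-36 - 9*(-100) + 2*(-100)*78)*4 = (-36 + 900 - 15600)*4 = -14736*4 = -58944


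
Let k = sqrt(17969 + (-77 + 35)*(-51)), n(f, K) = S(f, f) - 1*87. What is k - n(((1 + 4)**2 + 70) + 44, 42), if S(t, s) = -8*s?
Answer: 1199 + 13*sqrt(119) ≈ 1340.8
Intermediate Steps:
n(f, K) = -87 - 8*f (n(f, K) = -8*f - 1*87 = -8*f - 87 = -87 - 8*f)
k = 13*sqrt(119) (k = sqrt(17969 - 42*(-51)) = sqrt(17969 + 2142) = sqrt(20111) = 13*sqrt(119) ≈ 141.81)
k - n(((1 + 4)**2 + 70) + 44, 42) = 13*sqrt(119) - (-87 - 8*(((1 + 4)**2 + 70) + 44)) = 13*sqrt(119) - (-87 - 8*((5**2 + 70) + 44)) = 13*sqrt(119) - (-87 - 8*((25 + 70) + 44)) = 13*sqrt(119) - (-87 - 8*(95 + 44)) = 13*sqrt(119) - (-87 - 8*139) = 13*sqrt(119) - (-87 - 1112) = 13*sqrt(119) - 1*(-1199) = 13*sqrt(119) + 1199 = 1199 + 13*sqrt(119)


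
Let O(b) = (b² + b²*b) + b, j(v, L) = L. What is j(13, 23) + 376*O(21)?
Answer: 3655871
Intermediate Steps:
O(b) = b + b² + b³ (O(b) = (b² + b³) + b = b + b² + b³)
j(13, 23) + 376*O(21) = 23 + 376*(21*(1 + 21 + 21²)) = 23 + 376*(21*(1 + 21 + 441)) = 23 + 376*(21*463) = 23 + 376*9723 = 23 + 3655848 = 3655871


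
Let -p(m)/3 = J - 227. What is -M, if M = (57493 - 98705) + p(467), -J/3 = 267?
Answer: 38128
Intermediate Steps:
J = -801 (J = -3*267 = -801)
p(m) = 3084 (p(m) = -3*(-801 - 227) = -3*(-1028) = 3084)
M = -38128 (M = (57493 - 98705) + 3084 = -41212 + 3084 = -38128)
-M = -1*(-38128) = 38128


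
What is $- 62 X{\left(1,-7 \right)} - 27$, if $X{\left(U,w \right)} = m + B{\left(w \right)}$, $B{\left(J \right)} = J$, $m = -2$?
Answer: $531$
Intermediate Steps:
$X{\left(U,w \right)} = -2 + w$
$- 62 X{\left(1,-7 \right)} - 27 = - 62 \left(-2 - 7\right) - 27 = \left(-62\right) \left(-9\right) - 27 = 558 - 27 = 531$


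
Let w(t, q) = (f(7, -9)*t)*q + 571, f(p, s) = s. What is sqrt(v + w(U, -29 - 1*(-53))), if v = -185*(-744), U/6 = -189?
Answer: sqrt(383155) ≈ 619.00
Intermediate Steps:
U = -1134 (U = 6*(-189) = -1134)
v = 137640
w(t, q) = 571 - 9*q*t (w(t, q) = (-9*t)*q + 571 = -9*q*t + 571 = 571 - 9*q*t)
sqrt(v + w(U, -29 - 1*(-53))) = sqrt(137640 + (571 - 9*(-29 - 1*(-53))*(-1134))) = sqrt(137640 + (571 - 9*(-29 + 53)*(-1134))) = sqrt(137640 + (571 - 9*24*(-1134))) = sqrt(137640 + (571 + 244944)) = sqrt(137640 + 245515) = sqrt(383155)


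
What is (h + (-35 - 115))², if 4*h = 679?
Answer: 6241/16 ≈ 390.06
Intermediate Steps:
h = 679/4 (h = (¼)*679 = 679/4 ≈ 169.75)
(h + (-35 - 115))² = (679/4 + (-35 - 115))² = (679/4 - 150)² = (79/4)² = 6241/16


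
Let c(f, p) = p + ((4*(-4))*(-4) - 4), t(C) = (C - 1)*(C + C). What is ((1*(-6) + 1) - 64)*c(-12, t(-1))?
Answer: -4416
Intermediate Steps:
t(C) = 2*C*(-1 + C) (t(C) = (-1 + C)*(2*C) = 2*C*(-1 + C))
c(f, p) = 60 + p (c(f, p) = p + (-16*(-4) - 4) = p + (64 - 4) = p + 60 = 60 + p)
((1*(-6) + 1) - 64)*c(-12, t(-1)) = ((1*(-6) + 1) - 64)*(60 + 2*(-1)*(-1 - 1)) = ((-6 + 1) - 64)*(60 + 2*(-1)*(-2)) = (-5 - 64)*(60 + 4) = -69*64 = -4416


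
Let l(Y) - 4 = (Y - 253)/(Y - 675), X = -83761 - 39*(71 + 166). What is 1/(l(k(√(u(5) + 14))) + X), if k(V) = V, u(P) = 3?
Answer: -21185686621/1970260915537996 + 211*√17/1970260915537996 ≈ -1.0753e-5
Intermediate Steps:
X = -93004 (X = -83761 - 39*237 = -83761 - 1*9243 = -83761 - 9243 = -93004)
l(Y) = 4 + (-253 + Y)/(-675 + Y) (l(Y) = 4 + (Y - 253)/(Y - 675) = 4 + (-253 + Y)/(-675 + Y))
1/(l(k(√(u(5) + 14))) + X) = 1/((-2953 + 5*√(3 + 14))/(-675 + √(3 + 14)) - 93004) = 1/((-2953 + 5*√17)/(-675 + √17) - 93004) = 1/(-93004 + (-2953 + 5*√17)/(-675 + √17))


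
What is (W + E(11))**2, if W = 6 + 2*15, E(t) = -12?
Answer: 576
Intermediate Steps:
W = 36 (W = 6 + 30 = 36)
(W + E(11))**2 = (36 - 12)**2 = 24**2 = 576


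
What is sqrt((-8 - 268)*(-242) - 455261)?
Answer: I*sqrt(388469) ≈ 623.27*I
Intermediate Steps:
sqrt((-8 - 268)*(-242) - 455261) = sqrt(-276*(-242) - 455261) = sqrt(66792 - 455261) = sqrt(-388469) = I*sqrt(388469)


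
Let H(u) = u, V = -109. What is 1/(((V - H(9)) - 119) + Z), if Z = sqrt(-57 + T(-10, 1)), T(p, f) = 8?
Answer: -237/56218 - 7*I/56218 ≈ -0.0042157 - 0.00012452*I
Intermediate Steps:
Z = 7*I (Z = sqrt(-57 + 8) = sqrt(-49) = 7*I ≈ 7.0*I)
1/(((V - H(9)) - 119) + Z) = 1/(((-109 - 1*9) - 119) + 7*I) = 1/(((-109 - 9) - 119) + 7*I) = 1/((-118 - 119) + 7*I) = 1/(-237 + 7*I) = (-237 - 7*I)/56218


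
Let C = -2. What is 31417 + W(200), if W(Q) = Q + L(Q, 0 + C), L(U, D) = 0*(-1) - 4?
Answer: 31613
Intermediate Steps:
L(U, D) = -4 (L(U, D) = 0 - 4 = -4)
W(Q) = -4 + Q (W(Q) = Q - 4 = -4 + Q)
31417 + W(200) = 31417 + (-4 + 200) = 31417 + 196 = 31613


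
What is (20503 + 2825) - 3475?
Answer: 19853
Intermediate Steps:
(20503 + 2825) - 3475 = 23328 - 3475 = 19853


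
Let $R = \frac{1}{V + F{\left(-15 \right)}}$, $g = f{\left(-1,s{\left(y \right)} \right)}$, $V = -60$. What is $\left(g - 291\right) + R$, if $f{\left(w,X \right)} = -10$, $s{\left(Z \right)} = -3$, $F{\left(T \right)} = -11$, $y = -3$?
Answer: $- \frac{21372}{71} \approx -301.01$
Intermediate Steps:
$g = -10$
$R = - \frac{1}{71}$ ($R = \frac{1}{-60 - 11} = \frac{1}{-71} = - \frac{1}{71} \approx -0.014085$)
$\left(g - 291\right) + R = \left(-10 - 291\right) - \frac{1}{71} = -301 - \frac{1}{71} = - \frac{21372}{71}$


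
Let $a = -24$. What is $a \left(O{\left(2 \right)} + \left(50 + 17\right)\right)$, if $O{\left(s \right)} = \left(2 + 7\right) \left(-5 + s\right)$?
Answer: $-960$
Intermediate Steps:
$O{\left(s \right)} = -45 + 9 s$ ($O{\left(s \right)} = 9 \left(-5 + s\right) = -45 + 9 s$)
$a \left(O{\left(2 \right)} + \left(50 + 17\right)\right) = - 24 \left(\left(-45 + 9 \cdot 2\right) + \left(50 + 17\right)\right) = - 24 \left(\left(-45 + 18\right) + 67\right) = - 24 \left(-27 + 67\right) = \left(-24\right) 40 = -960$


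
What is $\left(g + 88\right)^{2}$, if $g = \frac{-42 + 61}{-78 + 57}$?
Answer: $\frac{3345241}{441} \approx 7585.6$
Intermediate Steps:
$g = - \frac{19}{21}$ ($g = \frac{19}{-21} = 19 \left(- \frac{1}{21}\right) = - \frac{19}{21} \approx -0.90476$)
$\left(g + 88\right)^{2} = \left(- \frac{19}{21} + 88\right)^{2} = \left(\frac{1829}{21}\right)^{2} = \frac{3345241}{441}$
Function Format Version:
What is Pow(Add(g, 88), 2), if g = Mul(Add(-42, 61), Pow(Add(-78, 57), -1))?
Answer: Rational(3345241, 441) ≈ 7585.6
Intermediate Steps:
g = Rational(-19, 21) (g = Mul(19, Pow(-21, -1)) = Mul(19, Rational(-1, 21)) = Rational(-19, 21) ≈ -0.90476)
Pow(Add(g, 88), 2) = Pow(Add(Rational(-19, 21), 88), 2) = Pow(Rational(1829, 21), 2) = Rational(3345241, 441)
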